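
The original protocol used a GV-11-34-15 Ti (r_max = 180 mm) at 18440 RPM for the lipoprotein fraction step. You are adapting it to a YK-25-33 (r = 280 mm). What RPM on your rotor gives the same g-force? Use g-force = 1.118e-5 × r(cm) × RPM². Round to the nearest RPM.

≈ 14785 RPM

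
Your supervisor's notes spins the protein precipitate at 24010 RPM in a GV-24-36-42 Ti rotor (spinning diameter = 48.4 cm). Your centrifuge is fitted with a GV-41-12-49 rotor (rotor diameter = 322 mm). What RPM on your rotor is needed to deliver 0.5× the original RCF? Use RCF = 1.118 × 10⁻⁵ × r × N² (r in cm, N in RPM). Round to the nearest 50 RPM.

Original rotor: r = 48.4 / 2 = 24.2 cm
RCF_original = 1.118 × 10⁻⁵ × 24.2 × (24010)² = 1.118 × 10⁻⁵ × 24.2 × 576,480,100 ≈ 155,970.1 × g
Target RCF = 0.5 × 155,970.1 ≈ 77,985.1 × g
Your rotor: r = 322 mm / 2 = 161 mm = 16.1 cm
77,985.1 = 1.118 × 10⁻⁵ × 16.1 × N²
N² = 77,985.1 / (17.9998 × 10⁻⁵) = 433,255,370
N ≈ √433,255,370 ≈ 20,814.8

≈ 20800 RPM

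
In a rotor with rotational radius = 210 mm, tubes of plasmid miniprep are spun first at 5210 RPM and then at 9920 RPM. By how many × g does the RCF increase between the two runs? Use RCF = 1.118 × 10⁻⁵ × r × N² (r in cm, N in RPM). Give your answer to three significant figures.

16700 × g

r = 210 mm = 21.0 cm
RCF₁ = 1.118 × 10⁻⁵ × 21 × (5210)² = 1.118 × 10⁻⁵ × 21 × 27,144,100 ≈ 6,372.9 × g
RCF₂ = 1.118 × 10⁻⁵ × 21 × (9920)² = 1.118 × 10⁻⁵ × 21 × 98,406,400 ≈ 23,103.9 × g
Increase = 23,103.9 − 6,372.9 = 16,731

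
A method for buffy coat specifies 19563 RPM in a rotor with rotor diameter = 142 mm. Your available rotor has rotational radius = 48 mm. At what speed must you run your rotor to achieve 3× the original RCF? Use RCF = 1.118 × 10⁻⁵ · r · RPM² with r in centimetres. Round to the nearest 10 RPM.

Original rotor: r = 142 mm / 2 = 71 mm = 7.1 cm
RCF = 1.118 × 10⁻⁵ × r × N²
RCF_original = 1.118 × 10⁻⁵ × 7.1 × (19563)² = 1.118 × 10⁻⁵ × 7.1 × 382,710,969 ≈ 30,378.8 × g
Target RCF = 3 × 30,378.8 ≈ 91,136.4 × g
Your rotor: r = 48 mm = 4.8 cm
91,136.4 = 1.118 × 10⁻⁵ × 4.8 × N²
N² = 91,136.4 / (5.3664 × 10⁻⁵) = 1,698,278,175
N ≈ √1,698,278,175 ≈ 41,210.2

≈ 41210 RPM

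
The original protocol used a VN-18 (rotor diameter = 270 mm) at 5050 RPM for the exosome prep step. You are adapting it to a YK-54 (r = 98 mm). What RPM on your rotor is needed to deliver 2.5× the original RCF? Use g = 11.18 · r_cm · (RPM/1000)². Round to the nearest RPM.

≈ 9372 RPM

Original rotor: r = 270 mm / 2 = 135 mm = 13.5 cm
RCF_original = 11.18 × 13.5 × (5.05)² = 11.18 × 13.5 × 25.5025 ≈ 3,849.1 × g
Target RCF = 2.5 × 3,849.1 ≈ 9,622.8 × g
Your rotor: r = 98 mm = 9.8 cm
9,622.8 = 11.18 × 9.8 × (N/1000)²
(N/1000)² = 9,622.8 / 109.564 = 87.82812
N = 1000 × √87.82812 ≈ 9,371.7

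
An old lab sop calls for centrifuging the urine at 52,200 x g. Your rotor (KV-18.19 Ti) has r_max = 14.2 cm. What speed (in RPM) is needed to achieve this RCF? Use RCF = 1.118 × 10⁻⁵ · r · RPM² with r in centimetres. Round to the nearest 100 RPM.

RCF = 1.118 × 10⁻⁵ × r × N²
52,200 = 1.118 × 10⁻⁵ × 14.2 × N²
N² = 52,200 / (15.8756 × 10⁻⁵) = 328,806,470
N ≈ √328,806,470 ≈ 18,133.0

18100 RPM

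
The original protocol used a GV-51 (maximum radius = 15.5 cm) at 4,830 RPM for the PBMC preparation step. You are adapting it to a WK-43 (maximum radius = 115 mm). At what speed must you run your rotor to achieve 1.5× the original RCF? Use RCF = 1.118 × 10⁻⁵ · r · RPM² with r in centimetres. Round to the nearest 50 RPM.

≈ 6850 RPM

RCF = 1.118 × 10⁻⁵ × r × N²
RCF_original = 1.118 × 10⁻⁵ × 15.5 × (4830)² = 1.118 × 10⁻⁵ × 15.5 × 23,328,900 ≈ 4,042.7 × g
Target RCF = 1.5 × 4,042.7 ≈ 6,064 × g
Your rotor: r = 115 mm = 11.5 cm
6,064 = 1.118 × 10⁻⁵ × 11.5 × N²
N² = 6,064 / (12.857 × 10⁻⁵) = 47,164,968
N ≈ √47,164,968 ≈ 6,867.7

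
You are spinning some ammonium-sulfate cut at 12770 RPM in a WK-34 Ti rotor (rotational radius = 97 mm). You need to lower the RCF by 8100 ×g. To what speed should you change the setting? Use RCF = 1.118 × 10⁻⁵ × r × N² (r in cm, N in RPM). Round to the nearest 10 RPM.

r = 97 mm = 9.7 cm
Current RCF = 1.118 × 10⁻⁵ × 9.7 × (12770)² = 1.118 × 10⁻⁵ × 9.7 × 163,072,900 ≈ 17,684.6 × g
Target RCF = 17,684.6 − 8,100 = 9,584.6 × g
N² = 9,584.6 / (10.8446 × 10⁻⁵) = 88,381,314
N ≈ √88,381,314 ≈ 9,401.1

N₂ ≈ 9400 RPM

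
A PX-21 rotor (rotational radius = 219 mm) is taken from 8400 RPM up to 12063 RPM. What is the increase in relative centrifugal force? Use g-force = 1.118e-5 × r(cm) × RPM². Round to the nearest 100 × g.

r = 219 mm = 21.9 cm
RCF₁ = 1.118 × 10⁻⁵ × 21.9 × (8400)² = 1.118 × 10⁻⁵ × 21.9 × 70,560,000 ≈ 17,276.1 × g
RCF₂ = 1.118 × 10⁻⁵ × 21.9 × (12063)² = 1.118 × 10⁻⁵ × 21.9 × 145,515,969 ≈ 35,628.4 × g
Increase = 35,628.4 − 17,276.1 = 18,352.3

≈ 18400 ×g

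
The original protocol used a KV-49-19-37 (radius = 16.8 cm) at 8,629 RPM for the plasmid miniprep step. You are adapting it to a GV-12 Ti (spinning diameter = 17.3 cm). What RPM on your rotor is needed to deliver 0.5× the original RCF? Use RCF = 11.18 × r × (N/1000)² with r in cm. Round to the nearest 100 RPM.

RCF_original = 11.18 × 16.8 × (8.629)² = 11.18 × 16.8 × 74.459641 ≈ 13,985.3 × g
Target RCF = 0.5 × 13,985.3 ≈ 6,992.6 × g
Your rotor: r = 17.3 / 2 = 8.65 cm
6,992.6 = 11.18 × 8.65 × (N/1000)²
(N/1000)² = 6,992.6 / 96.707 = 72.30707
N = 1000 × √72.30707 ≈ 8,503.4

≈ 8500 RPM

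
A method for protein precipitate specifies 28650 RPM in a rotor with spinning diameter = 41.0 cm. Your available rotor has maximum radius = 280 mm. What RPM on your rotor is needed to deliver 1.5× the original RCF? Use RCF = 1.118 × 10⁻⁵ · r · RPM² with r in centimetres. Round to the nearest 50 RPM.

30000 RPM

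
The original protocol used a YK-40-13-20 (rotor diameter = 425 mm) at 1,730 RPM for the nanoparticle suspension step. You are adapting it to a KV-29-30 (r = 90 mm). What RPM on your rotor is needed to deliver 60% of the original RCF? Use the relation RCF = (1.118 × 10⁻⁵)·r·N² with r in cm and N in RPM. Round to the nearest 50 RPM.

2050 RPM

Original rotor: r = 425 mm / 2 = 212.5 mm = 21.25 cm
RCF_original = 1.118 × 10⁻⁵ × 21.25 × (1730)² = 1.118 × 10⁻⁵ × 21.25 × 2,992,900 ≈ 711 × g
Target RCF = 0.6 × 711 ≈ 426.6 × g
Your rotor: r = 90 mm = 9.0 cm
426.6 = 1.118 × 10⁻⁵ × 9 × N²
N² = 426.6 / (10.062 × 10⁻⁵) = 4,239,714
N ≈ √4,239,714 ≈ 2,059.1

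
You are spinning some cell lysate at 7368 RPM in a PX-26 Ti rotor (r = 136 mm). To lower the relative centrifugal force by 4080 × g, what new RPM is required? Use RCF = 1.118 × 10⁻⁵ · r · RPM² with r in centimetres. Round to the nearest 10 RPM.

r = 136 mm = 13.6 cm
Current RCF = 1.118 × 10⁻⁵ × 13.6 × (7368)² = 1.118 × 10⁻⁵ × 13.6 × 54,287,424 ≈ 8,254.3 × g
Target RCF = 8,254.3 − 4,080 = 4,174.3 × g
N² = 4,174.3 / (15.2048 × 10⁻⁵) = 27,453,830
N ≈ √27,453,830 ≈ 5,239.6

5240 RPM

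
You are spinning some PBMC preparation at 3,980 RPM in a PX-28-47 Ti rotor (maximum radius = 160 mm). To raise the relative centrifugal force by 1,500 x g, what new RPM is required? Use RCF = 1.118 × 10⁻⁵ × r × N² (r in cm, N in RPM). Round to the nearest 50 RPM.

4900 RPM

r = 160 mm = 16.0 cm
Current RCF = 1.118 × 10⁻⁵ × 16 × (3980)² = 1.118 × 10⁻⁵ × 16 × 15,840,400 ≈ 2,833.5 × g
Target RCF = 2,833.5 + 1,500 = 4,333.5 × g
N² = 4,333.5 / (17.888 × 10⁻⁵) = 24,225,738
N ≈ √24,225,738 ≈ 4,922.0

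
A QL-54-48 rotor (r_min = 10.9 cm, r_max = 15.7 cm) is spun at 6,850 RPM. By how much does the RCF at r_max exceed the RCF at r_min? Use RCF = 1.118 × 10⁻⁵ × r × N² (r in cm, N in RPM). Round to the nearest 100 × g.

≈ 2500 x g

RCF_max = 1.118 × 10⁻⁵ × 15.7 × (6850)² = 1.118 × 10⁻⁵ × 15.7 × 46,922,500 ≈ 8,236.1 × g
RCF_min = 1.118 × 10⁻⁵ × 10.9 × (6850)² = 1.118 × 10⁻⁵ × 10.9 × 46,922,500 ≈ 5,718.1 × g
ΔRCF = 8,236.1 − 5,718.1 = 2,518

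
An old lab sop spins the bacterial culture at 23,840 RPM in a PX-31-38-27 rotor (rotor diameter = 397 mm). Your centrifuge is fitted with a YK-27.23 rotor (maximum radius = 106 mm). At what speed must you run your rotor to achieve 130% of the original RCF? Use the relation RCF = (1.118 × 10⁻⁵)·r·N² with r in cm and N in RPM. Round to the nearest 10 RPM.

Original rotor: r = 397 mm / 2 = 198.5 mm = 19.85 cm
RCF_original = 1.118 × 10⁻⁵ × 19.85 × (23840)² = 1.118 × 10⁻⁵ × 19.85 × 568,345,600 ≈ 126,129 × g
Target RCF = 1.3 × 126,129 ≈ 163,967.7 × g
Your rotor: r = 106 mm = 10.6 cm
163,967.7 = 1.118 × 10⁻⁵ × 10.6 × N²
N² = 163,967.7 / (11.8508 × 10⁻⁵) = 1,383,600,263
N ≈ √1,383,600,263 ≈ 37,196.8

37200 RPM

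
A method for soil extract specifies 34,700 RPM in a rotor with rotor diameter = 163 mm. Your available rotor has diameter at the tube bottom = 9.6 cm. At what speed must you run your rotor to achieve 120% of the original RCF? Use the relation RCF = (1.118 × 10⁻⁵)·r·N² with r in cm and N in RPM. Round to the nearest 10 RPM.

Original rotor: r = 163 mm / 2 = 81.5 mm = 8.15 cm
RCF_original = 1.118 × 10⁻⁵ × 8.15 × (34700)² = 1.118 × 10⁻⁵ × 8.15 × 1,204,090,000 ≈ 109,713.1 × g
Target RCF = 1.2 × 109,713.1 ≈ 131,655.7 × g
Your rotor: r = 9.6 / 2 = 4.8 cm
131,655.7 = 1.118 × 10⁻⁵ × 4.8 × N²
N² = 131,655.7 / (5.3664 × 10⁻⁵) = 2,453,333,706
N ≈ √2,453,333,706 ≈ 49,531.1

≈ 49530 RPM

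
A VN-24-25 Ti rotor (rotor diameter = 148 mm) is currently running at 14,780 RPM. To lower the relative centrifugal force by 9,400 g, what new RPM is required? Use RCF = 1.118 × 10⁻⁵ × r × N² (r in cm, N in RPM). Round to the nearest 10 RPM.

10240 RPM

r = 148 mm / 2 = 74 mm = 7.4 cm
Current RCF = 1.118 × 10⁻⁵ × 7.4 × (14780)² = 1.118 × 10⁻⁵ × 7.4 × 218,448,400 ≈ 18,072.7 × g
Target RCF = 18,072.7 − 9,400 = 8,672.7 × g
N² = 8,672.7 / (8.2732 × 10⁻⁵) = 104,828,845
N ≈ √104,828,845 ≈ 10,238.6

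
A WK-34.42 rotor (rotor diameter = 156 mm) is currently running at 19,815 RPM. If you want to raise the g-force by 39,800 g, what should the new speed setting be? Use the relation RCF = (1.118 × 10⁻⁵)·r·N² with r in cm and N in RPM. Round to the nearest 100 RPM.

N₂ ≈ 29100 RPM

r = 156 mm / 2 = 78 mm = 7.8 cm
Current RCF = 1.118 × 10⁻⁵ × 7.8 × (19815)² = 1.118 × 10⁻⁵ × 7.8 × 392,634,225 ≈ 34,239.3 × g
Target RCF = 34,239.3 + 39,800 = 74,039.3 × g
N² = 74,039.3 / (8.7204 × 10⁻⁵) = 849,035,595
N ≈ √849,035,595 ≈ 29,138.2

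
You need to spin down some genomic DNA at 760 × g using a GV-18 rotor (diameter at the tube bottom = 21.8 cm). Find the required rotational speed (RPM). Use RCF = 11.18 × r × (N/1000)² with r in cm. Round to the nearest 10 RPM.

N ≈ 2500 RPM

r = 21.8 / 2 = 10.9 cm
RCF = 11.18 × r × (N/1000)²
760 = 11.18 × 10.9 × (N/1000)²
(N/1000)² = 760 / 121.862 = 6.236563
N = 1000 × √6.236563 ≈ 2,497.3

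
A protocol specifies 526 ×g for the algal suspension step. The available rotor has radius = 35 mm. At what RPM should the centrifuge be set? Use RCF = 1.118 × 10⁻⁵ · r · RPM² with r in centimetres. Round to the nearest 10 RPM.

N ≈ 3670 RPM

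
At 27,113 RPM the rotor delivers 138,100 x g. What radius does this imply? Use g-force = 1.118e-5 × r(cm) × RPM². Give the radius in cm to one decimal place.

16.8 cm

138100 = 1.118 × 10⁻⁵ × r × (27113)²
r = 138100 / (1.118 × 10⁻⁵ × 735,114,769) = 138100 / 8218.583 ≈ 16.803 cm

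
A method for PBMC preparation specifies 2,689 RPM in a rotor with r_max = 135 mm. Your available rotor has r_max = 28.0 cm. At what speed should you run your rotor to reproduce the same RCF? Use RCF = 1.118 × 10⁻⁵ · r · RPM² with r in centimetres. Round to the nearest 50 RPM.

Original rotor: r = 135 mm = 13.5 cm
RCF_original = 1.118 × 10⁻⁵ × 13.5 × (2689)² = 1.118 × 10⁻⁵ × 13.5 × 7,230,721 ≈ 1,091.3 × g
1,091.3 = 1.118 × 10⁻⁵ × 28 × N²
N² = 1,091.3 / (31.304 × 10⁻⁵) = 3,486,136
N ≈ √3,486,136 ≈ 1,867.1

≈ 1850 RPM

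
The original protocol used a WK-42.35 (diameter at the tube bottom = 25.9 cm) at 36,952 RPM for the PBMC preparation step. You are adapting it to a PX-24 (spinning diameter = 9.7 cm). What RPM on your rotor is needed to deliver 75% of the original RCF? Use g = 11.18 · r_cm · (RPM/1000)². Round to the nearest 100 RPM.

52300 RPM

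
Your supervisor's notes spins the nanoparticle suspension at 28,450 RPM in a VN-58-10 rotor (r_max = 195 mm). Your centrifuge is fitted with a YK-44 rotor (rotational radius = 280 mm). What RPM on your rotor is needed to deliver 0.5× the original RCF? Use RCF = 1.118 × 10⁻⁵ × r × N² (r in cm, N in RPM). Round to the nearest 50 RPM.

16800 RPM

Original rotor: r = 195 mm = 19.5 cm
RCF_original = 1.118 × 10⁻⁵ × 19.5 × (28450)² = 1.118 × 10⁻⁵ × 19.5 × 809,402,500 ≈ 176,457.8 × g
Target RCF = 0.5 × 176,457.8 ≈ 88,228.9 × g
Your rotor: r = 280 mm = 28.0 cm
88,228.9 = 1.118 × 10⁻⁵ × 28 × N²
N² = 88,228.9 / (31.304 × 10⁻⁵) = 281,845,451
N ≈ √281,845,451 ≈ 16,788.3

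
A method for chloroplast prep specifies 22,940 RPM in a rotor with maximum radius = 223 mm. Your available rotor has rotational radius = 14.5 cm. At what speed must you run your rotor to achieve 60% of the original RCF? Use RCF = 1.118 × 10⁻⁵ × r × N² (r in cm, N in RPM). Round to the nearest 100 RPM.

Original rotor: r = 223 mm = 22.3 cm
RCF = 1.118 × 10⁻⁵ × r × N²
RCF_original = 1.118 × 10⁻⁵ × 22.3 × (22940)² = 1.118 × 10⁻⁵ × 22.3 × 526,243,600 ≈ 131,199.9 × g
Target RCF = 0.6 × 131,199.9 ≈ 78,719.9 × g
78,719.9 = 1.118 × 10⁻⁵ × 14.5 × N²
N² = 78,719.9 / (16.211 × 10⁻⁵) = 485,595,583
N ≈ √485,595,583 ≈ 22,036.2

≈ 22000 RPM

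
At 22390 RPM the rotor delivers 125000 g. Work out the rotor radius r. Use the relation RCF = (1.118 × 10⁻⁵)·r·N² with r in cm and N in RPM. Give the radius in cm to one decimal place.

22.3 cm

RCF = 1.118 × 10⁻⁵ × r × N²
125000 = 1.118 × 10⁻⁵ × r × (22390)²
r = 125000 / (1.118 × 10⁻⁵ × 501,312,100) = 125000 / 5604.669 ≈ 22.303 cm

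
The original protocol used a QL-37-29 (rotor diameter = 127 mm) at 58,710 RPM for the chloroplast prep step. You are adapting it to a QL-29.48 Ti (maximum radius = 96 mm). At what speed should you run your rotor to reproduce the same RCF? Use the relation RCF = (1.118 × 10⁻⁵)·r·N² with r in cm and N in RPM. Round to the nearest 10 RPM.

Original rotor: r = 127 mm / 2 = 63.5 mm = 6.35 cm
RCF = 1.118 × 10⁻⁵ × r × N²
RCF_original = 1.118 × 10⁻⁵ × 6.35 × (58710)² = 1.118 × 10⁻⁵ × 6.35 × 3,446,864,100 ≈ 244,703.2 × g
Your rotor: r = 96 mm = 9.6 cm
244,703.2 = 1.118 × 10⁻⁵ × 9.6 × N²
N² = 244,703.2 / (10.7328 × 10⁻⁵) = 2,279,956,768
N ≈ √2,279,956,768 ≈ 47,748.9

≈ 47750 RPM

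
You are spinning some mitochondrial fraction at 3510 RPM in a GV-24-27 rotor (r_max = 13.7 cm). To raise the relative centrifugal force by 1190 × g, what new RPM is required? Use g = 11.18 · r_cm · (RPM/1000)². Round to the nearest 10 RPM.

4480 RPM

Current RCF = 11.18 × 13.7 × (3.51)² = 11.18 × 13.7 × 12.3201 ≈ 1,887 × g
Target RCF = 1,887 + 1,190 = 3,077 × g
(N/1000)² = 3,077 / 153.166 = 20.08931
N = 1000 × √20.08931 ≈ 4,482.1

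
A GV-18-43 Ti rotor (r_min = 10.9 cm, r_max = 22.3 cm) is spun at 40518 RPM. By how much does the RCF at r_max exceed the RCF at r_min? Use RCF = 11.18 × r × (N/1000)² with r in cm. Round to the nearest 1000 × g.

209000 g

RCF_max = 11.18 × 22.3 × (40.518)² = 11.18 × 22.3 × 1,641.708324 ≈ 409,300.9 × g
RCF_min = 11.18 × 10.9 × (40.518)² = 11.18 × 10.9 × 1,641.708324 ≈ 200,061.9 × g
ΔRCF = 409,300.9 − 200,061.9 = 209,239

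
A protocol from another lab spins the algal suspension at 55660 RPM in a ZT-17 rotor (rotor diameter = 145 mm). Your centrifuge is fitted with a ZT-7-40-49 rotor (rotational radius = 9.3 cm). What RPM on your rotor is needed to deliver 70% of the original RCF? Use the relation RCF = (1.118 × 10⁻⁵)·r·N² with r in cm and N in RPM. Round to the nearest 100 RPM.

Original rotor: r = 145 mm / 2 = 72.5 mm = 7.25 cm
RCF_original = 1.118 × 10⁻⁵ × 7.25 × (55660)² = 1.118 × 10⁻⁵ × 7.25 × 3,098,035,600 ≈ 251,111.3 × g
Target RCF = 0.7 × 251,111.3 ≈ 175,777.9 × g
175,777.9 = 1.118 × 10⁻⁵ × 9.3 × N²
N² = 175,777.9 / (10.3974 × 10⁻⁵) = 1,690,594,764
N ≈ √1,690,594,764 ≈ 41,116.8

41100 RPM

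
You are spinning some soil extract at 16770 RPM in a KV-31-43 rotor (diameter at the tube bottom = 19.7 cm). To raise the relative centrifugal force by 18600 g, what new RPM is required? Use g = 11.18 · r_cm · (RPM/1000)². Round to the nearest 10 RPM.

N₂ ≈ 21220 RPM

r = 19.7 / 2 = 9.85 cm
Current RCF = 11.18 × 9.85 × (16.77)² = 11.18 × 9.85 × 281.2329 ≈ 30,970.2 × g
Target RCF = 30,970.2 + 18,600 = 49,570.2 × g
(N/1000)² = 49,570.2 / 110.123 = 450.1348
N = 1000 × √450.1348 ≈ 21,216.4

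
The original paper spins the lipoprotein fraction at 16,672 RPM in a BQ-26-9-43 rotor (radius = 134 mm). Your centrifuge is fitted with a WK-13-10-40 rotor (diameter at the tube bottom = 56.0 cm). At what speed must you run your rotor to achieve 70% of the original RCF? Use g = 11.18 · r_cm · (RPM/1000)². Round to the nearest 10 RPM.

Original rotor: r = 134 mm = 13.4 cm
RCF = 11.18 × r × (N/1000)²
RCF_original = 11.18 × 13.4 × (16.672)² = 11.18 × 13.4 × 277.955584 ≈ 41,641.1 × g
Target RCF = 0.7 × 41,641.1 ≈ 29,148.8 × g
Your rotor: r = 56.0 / 2 = 28 cm
29,148.8 = 11.18 × 28 × (N/1000)²
(N/1000)² = 29,148.8 / 313.04 = 93.11526
N = 1000 × √93.11526 ≈ 9,649.6

9650 RPM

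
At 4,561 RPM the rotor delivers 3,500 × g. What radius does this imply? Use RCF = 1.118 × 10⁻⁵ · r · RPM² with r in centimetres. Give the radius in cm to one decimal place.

3500 = 1.118 × 10⁻⁵ × r × (4561)²
r = 3500 / (1.118 × 10⁻⁵ × 20,802,721) = 3500 / 232.5744 ≈ 15.049 cm

15.0 cm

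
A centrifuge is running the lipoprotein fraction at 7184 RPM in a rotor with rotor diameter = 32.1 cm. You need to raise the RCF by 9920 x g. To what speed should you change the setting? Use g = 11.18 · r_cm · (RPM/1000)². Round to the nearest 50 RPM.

r = 32.1 / 2 = 16.05 cm
Current RCF = 11.18 × 16.05 × (7.184)² = 11.18 × 16.05 × 51.609856 ≈ 9,260.8 × g
Target RCF = 9,260.8 + 9,920 = 19,180.8 × g
(N/1000)² = 19,180.8 / 179.439 = 106.8932
N = 1000 × √106.8932 ≈ 10,338.9

≈ 10350 RPM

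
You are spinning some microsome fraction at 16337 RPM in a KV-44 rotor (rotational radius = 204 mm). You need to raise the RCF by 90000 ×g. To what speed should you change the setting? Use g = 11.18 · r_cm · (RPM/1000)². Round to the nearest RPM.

N₂ ≈ 25720 RPM

r = 204 mm = 20.4 cm
Current RCF = 11.18 × 20.4 × (16.337)² = 11.18 × 20.4 × 266.897569 ≈ 60,871.9 × g
Target RCF = 60,871.9 + 90,000 = 150,871.9 × g
(N/1000)² = 150,871.9 / 228.072 = 661.51
N = 1000 × √661.51 ≈ 25,719.8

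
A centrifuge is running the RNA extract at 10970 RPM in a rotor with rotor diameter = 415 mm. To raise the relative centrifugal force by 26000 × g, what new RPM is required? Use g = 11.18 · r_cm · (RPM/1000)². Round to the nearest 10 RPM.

15250 RPM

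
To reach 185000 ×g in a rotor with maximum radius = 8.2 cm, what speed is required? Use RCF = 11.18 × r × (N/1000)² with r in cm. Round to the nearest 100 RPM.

185,000 = 11.18 × 8.2 × (N/1000)²
(N/1000)² = 185,000 / 91.676 = 2017.976
N = 1000 × √2017.976 ≈ 44,921.9

≈ 44900 RPM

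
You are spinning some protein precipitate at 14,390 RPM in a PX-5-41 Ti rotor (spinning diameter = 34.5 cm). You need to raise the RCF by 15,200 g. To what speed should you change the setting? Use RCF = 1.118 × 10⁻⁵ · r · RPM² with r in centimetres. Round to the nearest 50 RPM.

r = 34.5 / 2 = 17.25 cm
Current RCF = 1.118 × 10⁻⁵ × 17.25 × (14390)² = 1.118 × 10⁻⁵ × 17.25 × 207,072,100 ≈ 39,934.9 × g
Target RCF = 39,934.9 + 15,200 = 55,134.9 × g
N² = 55,134.9 / (19.2855 × 10⁻⁵) = 285,887,843
N ≈ √285,887,843 ≈ 16,908.2

N₂ ≈ 16900 RPM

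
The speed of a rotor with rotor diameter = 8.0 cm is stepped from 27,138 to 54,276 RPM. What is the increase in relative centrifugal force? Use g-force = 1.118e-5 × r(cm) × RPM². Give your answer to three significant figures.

98800 ×g

r = 8.0 / 2 = 4 cm
RCF₁ = 1.118 × 10⁻⁵ × 4 × (27138)² = 1.118 × 10⁻⁵ × 4 × 736,471,044 ≈ 32,935 × g
RCF₂ = 1.118 × 10⁻⁵ × 4 × (54276)² = 1.118 × 10⁻⁵ × 4 × 2,945,884,176 ≈ 131,739.9 × g
Increase = 131,739.9 − 32,935 = 98,804.9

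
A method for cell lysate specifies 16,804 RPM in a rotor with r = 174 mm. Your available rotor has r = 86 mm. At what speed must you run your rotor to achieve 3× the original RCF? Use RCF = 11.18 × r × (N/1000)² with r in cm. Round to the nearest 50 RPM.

Original rotor: r = 174 mm = 17.4 cm
RCF = 11.18 × r × (N/1000)²
RCF_original = 11.18 × 17.4 × (16.804)² = 11.18 × 17.4 × 282.374416 ≈ 54,930.9 × g
Target RCF = 3 × 54,930.9 ≈ 164,792.7 × g
Your rotor: r = 86 mm = 8.6 cm
164,792.7 = 11.18 × 8.6 × (N/1000)²
(N/1000)² = 164,792.7 / 96.148 = 1713.948
N = 1000 × √1713.948 ≈ 41,399.9

41400 RPM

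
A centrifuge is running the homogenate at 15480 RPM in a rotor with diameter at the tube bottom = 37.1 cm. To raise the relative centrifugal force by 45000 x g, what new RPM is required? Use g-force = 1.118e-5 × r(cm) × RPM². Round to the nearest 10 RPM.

r = 37.1 / 2 = 18.55 cm
Current RCF = 1.118 × 10⁻⁵ × 18.55 × (15480)² = 1.118 × 10⁻⁵ × 18.55 × 239,630,400 ≈ 49,696.7 × g
Target RCF = 49,696.7 + 45,000 = 94,696.7 × g
N² = 94,696.7 / (20.7389 × 10⁻⁵) = 456,613,899
N ≈ √456,613,899 ≈ 21,368.5

21370 RPM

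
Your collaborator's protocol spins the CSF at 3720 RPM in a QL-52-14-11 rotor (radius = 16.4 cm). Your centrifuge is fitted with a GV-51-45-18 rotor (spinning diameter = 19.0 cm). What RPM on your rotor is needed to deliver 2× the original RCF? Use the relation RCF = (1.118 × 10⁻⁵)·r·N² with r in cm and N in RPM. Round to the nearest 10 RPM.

RCF_original = 1.118 × 10⁻⁵ × 16.4 × (3720)² = 1.118 × 10⁻⁵ × 16.4 × 13,838,400 ≈ 2,537.3 × g
Target RCF = 2 × 2,537.3 ≈ 5,074.6 × g
Your rotor: r = 19.0 / 2 = 9.5 cm
5,074.6 = 1.118 × 10⁻⁵ × 9.5 × N²
N² = 5,074.6 / (10.621 × 10⁻⁵) = 47,778,929
N ≈ √47,778,929 ≈ 6,912.2

6910 RPM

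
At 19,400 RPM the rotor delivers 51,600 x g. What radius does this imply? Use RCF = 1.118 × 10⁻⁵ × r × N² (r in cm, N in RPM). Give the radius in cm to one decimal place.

51600 = 1.118 × 10⁻⁵ × r × (19400)²
r = 51600 / (1.118 × 10⁻⁵ × 376,360,000) = 51600 / 4207.705 ≈ 12.263 cm

r ≈ 12.3 cm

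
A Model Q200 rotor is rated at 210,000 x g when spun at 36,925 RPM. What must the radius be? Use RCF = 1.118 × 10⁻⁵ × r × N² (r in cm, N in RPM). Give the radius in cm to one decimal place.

r ≈ 13.8 cm

210000 = 1.118 × 10⁻⁵ × r × (36925)²
r = 210000 / (1.118 × 10⁻⁵ × 1,363,455,625) = 210000 / 15243.43 ≈ 13.776 cm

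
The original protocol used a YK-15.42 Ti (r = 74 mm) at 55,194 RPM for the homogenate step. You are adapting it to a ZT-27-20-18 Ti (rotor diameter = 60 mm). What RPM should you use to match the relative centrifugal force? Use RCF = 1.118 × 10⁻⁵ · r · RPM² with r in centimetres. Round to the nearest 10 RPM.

Original rotor: r = 74 mm = 7.4 cm
RCF = 1.118 × 10⁻⁵ × r × N²
RCF_original = 1.118 × 10⁻⁵ × 7.4 × (55194)² = 1.118 × 10⁻⁵ × 7.4 × 3,046,377,636 ≈ 252,032.9 × g
Your rotor: r = 60 mm / 2 = 30 mm = 3 cm
252,032.9 = 1.118 × 10⁻⁵ × 3 × N²
N² = 252,032.9 / (3.354 × 10⁻⁵) = 7,514,397,734
N ≈ √7,514,397,734 ≈ 86,685.6

≈ 86690 RPM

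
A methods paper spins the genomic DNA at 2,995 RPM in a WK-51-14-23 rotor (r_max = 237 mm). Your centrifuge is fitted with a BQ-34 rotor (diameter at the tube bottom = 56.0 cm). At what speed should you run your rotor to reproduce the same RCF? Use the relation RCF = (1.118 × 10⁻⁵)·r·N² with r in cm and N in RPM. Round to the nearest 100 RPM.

2800 RPM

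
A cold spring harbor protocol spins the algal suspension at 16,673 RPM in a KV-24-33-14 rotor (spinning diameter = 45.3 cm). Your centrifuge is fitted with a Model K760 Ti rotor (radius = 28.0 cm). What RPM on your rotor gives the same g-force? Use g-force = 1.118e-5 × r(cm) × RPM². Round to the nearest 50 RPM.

15000 RPM

Original rotor: r = 45.3 / 2 = 22.65 cm
RCF = 1.118 × 10⁻⁵ × r × N²
RCF_original = 1.118 × 10⁻⁵ × 22.65 × (16673)² = 1.118 × 10⁻⁵ × 22.65 × 277,988,929 ≈ 70,394.3 × g
70,394.3 = 1.118 × 10⁻⁵ × 28 × N²
N² = 70,394.3 / (31.304 × 10⁻⁵) = 224,873,179
N ≈ √224,873,179 ≈ 14,995.8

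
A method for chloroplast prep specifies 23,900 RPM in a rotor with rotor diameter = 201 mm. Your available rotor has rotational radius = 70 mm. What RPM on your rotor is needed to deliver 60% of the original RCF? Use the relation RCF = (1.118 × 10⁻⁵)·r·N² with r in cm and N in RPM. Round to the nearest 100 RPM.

Original rotor: r = 201 mm / 2 = 100.5 mm = 10.05 cm
RCF_original = 1.118 × 10⁻⁵ × 10.05 × (23900)² = 1.118 × 10⁻⁵ × 10.05 × 571,210,000 ≈ 64,180.6 × g
Target RCF = 0.6 × 64,180.6 ≈ 38,508.4 × g
Your rotor: r = 70 mm = 7.0 cm
38,508.4 = 1.118 × 10⁻⁵ × 7 × N²
N² = 38,508.4 / (7.826 × 10⁻⁵) = 492,057,245
N ≈ √492,057,245 ≈ 22,182.4

≈ 22200 RPM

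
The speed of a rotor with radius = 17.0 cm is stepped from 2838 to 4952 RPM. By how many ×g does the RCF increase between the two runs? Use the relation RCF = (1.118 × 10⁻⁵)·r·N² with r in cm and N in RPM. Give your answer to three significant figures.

RCF₁ = 1.118 × 10⁻⁵ × 17 × (2838)² = 1.118 × 10⁻⁵ × 17 × 8,054,244 ≈ 1,530.8 × g
RCF₂ = 1.118 × 10⁻⁵ × 17 × (4952)² = 1.118 × 10⁻⁵ × 17 × 24,522,304 ≈ 4,660.7 × g
Increase = 4,660.7 − 1,530.8 = 3,129.9

≈ 3130 ×g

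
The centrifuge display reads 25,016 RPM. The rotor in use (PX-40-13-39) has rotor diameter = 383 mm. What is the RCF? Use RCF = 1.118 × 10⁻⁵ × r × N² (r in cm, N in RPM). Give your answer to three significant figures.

134000 × g

r = 383 mm / 2 = 191.5 mm = 19.15 cm
RCF = 1.118 × 10⁻⁵ × r × N²
RCF = 1.118 × 10⁻⁵ × 19.15 × (25016)² = 1.118 × 10⁻⁵ × 19.15 × 625,800,256 ≈ 133,982 × g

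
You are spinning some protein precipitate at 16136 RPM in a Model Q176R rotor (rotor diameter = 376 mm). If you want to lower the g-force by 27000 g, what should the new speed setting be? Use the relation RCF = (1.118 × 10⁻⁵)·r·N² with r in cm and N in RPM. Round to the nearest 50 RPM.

N₂ ≈ 11500 RPM

r = 376 mm / 2 = 188 mm = 18.8 cm
Current RCF = 1.118 × 10⁻⁵ × 18.8 × (16136)² = 1.118 × 10⁻⁵ × 18.8 × 260,370,496 ≈ 54,725.7 × g
Target RCF = 54,725.7 − 27,000 = 27,725.7 × g
N² = 27,725.7 / (21.0184 × 10⁻⁵) = 131,911,563
N ≈ √131,911,563 ≈ 11,485.3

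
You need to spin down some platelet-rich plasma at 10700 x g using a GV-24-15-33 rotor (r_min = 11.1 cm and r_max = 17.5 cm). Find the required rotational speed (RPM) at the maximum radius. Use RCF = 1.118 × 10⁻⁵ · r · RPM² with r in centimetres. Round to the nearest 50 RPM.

Use r_max = 17.5 cm.
RCF = 1.118 × 10⁻⁵ × r × N²
10,700 = 1.118 × 10⁻⁵ × 17.5 × N²
N² = 10,700 / (19.565 × 10⁻⁵) = 54,689,497
N ≈ √54,689,497 ≈ 7,395.2

≈ 7400 RPM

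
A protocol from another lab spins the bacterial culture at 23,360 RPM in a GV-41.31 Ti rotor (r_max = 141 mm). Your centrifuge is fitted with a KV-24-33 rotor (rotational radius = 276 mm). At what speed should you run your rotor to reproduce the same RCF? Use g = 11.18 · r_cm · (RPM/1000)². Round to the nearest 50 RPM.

Original rotor: r = 141 mm = 14.1 cm
RCF_original = 11.18 × 14.1 × (23.36)² = 11.18 × 14.1 × 545.6896 ≈ 86,021.4 × g
Your rotor: r = 276 mm = 27.6 cm
86,021.4 = 11.18 × 27.6 × (N/1000)²
(N/1000)² = 86,021.4 / 308.568 = 278.7762
N = 1000 × √278.7762 ≈ 16,696.6

16700 RPM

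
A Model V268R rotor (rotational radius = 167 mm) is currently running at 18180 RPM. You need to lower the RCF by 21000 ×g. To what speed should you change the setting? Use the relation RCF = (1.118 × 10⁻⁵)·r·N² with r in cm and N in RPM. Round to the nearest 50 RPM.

r = 167 mm = 16.7 cm
Current RCF = 1.118 × 10⁻⁵ × 16.7 × (18180)² = 1.118 × 10⁻⁵ × 16.7 × 330,512,400 ≈ 61,708.6 × g
Target RCF = 61,708.6 − 21,000 = 40,708.6 × g
N² = 40,708.6 / (18.6706 × 10⁻⁵) = 218,035,842
N ≈ √218,035,842 ≈ 14,766.0

14750 RPM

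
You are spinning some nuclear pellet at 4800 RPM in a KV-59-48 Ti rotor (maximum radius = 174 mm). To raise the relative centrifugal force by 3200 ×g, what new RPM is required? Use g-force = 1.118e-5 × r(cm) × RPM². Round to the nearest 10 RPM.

N₂ ≈ 6280 RPM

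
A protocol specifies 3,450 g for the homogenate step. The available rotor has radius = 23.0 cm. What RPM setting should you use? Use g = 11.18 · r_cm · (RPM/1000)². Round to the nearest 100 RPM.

N ≈ 3700 RPM

3,450 = 11.18 × 23 × (N/1000)²
(N/1000)² = 3,450 / 257.14 = 13.41682
N = 1000 × √13.41682 ≈ 3,662.9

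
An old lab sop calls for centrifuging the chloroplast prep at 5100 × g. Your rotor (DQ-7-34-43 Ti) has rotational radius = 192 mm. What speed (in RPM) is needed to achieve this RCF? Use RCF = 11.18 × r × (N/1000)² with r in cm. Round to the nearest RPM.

r = 192 mm = 19.2 cm
5,100 = 11.18 × 19.2 × (N/1000)²
(N/1000)² = 5,100 / 214.656 = 23.75894
N = 1000 × √23.75894 ≈ 4,874.3

N ≈ 4874 RPM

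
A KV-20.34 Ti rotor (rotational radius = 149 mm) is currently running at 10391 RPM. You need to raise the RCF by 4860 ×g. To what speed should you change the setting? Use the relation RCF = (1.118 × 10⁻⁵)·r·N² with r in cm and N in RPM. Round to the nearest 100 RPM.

11700 RPM

r = 149 mm = 14.9 cm
Current RCF = 1.118 × 10⁻⁵ × 14.9 × (10391)² = 1.118 × 10⁻⁵ × 14.9 × 107,972,881 ≈ 17,986.3 × g
Target RCF = 17,986.3 + 4,860 = 22,846.3 × g
N² = 22,846.3 / (16.6582 × 10⁻⁵) = 137,147,471
N ≈ √137,147,471 ≈ 11,711.0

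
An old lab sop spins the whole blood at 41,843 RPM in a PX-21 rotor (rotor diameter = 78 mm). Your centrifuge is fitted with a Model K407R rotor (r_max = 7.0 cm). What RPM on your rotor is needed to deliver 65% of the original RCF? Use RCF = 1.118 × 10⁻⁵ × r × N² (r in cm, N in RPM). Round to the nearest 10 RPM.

Original rotor: r = 78 mm / 2 = 39 mm = 3.9 cm
RCF = 1.118 × 10⁻⁵ × r × N²
RCF_original = 1.118 × 10⁻⁵ × 3.9 × (41843)² = 1.118 × 10⁻⁵ × 3.9 × 1,750,836,649 ≈ 76,340 × g
Target RCF = 0.65 × 76,340 ≈ 49,621 × g
49,621 = 1.118 × 10⁻⁵ × 7 × N²
N² = 49,621 / (7.826 × 10⁻⁵) = 634,053,156
N ≈ √634,053,156 ≈ 25,180.4

25180 RPM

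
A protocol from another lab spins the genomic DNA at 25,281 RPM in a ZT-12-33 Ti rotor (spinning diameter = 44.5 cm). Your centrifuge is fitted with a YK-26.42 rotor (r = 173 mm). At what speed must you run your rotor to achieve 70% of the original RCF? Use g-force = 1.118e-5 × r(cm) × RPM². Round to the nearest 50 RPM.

≈ 24000 RPM

Original rotor: r = 44.5 / 2 = 22.25 cm
RCF_original = 1.118 × 10⁻⁵ × 22.25 × (25281)² = 1.118 × 10⁻⁵ × 22.25 × 639,128,961 ≈ 158,986.5 × g
Target RCF = 0.7 × 158,986.5 ≈ 111,290.5 × g
Your rotor: r = 173 mm = 17.3 cm
111,290.5 = 1.118 × 10⁻⁵ × 17.3 × N²
N² = 111,290.5 / (19.3414 × 10⁻⁵) = 575,400,436
N ≈ √575,400,436 ≈ 23,987.5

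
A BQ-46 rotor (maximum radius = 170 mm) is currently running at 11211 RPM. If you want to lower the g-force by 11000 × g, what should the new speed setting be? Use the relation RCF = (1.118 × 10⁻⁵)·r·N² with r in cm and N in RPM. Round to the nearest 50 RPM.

r = 170 mm = 17.0 cm
Current RCF = 1.118 × 10⁻⁵ × 17 × (11211)² = 1.118 × 10⁻⁵ × 17 × 125,686,521 ≈ 23,888 × g
Target RCF = 23,888 − 11,000 = 12,888 × g
N² = 12,888 / (19.006 × 10⁻⁵) = 67,810,165
N ≈ √67,810,165 ≈ 8,234.7

N₂ ≈ 8250 RPM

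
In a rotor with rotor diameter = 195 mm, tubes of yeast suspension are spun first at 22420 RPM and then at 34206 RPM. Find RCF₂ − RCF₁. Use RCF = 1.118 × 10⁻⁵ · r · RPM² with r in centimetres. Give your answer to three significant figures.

r = 195 mm / 2 = 97.5 mm = 9.75 cm
RCF₁ = 1.118 × 10⁻⁵ × 9.75 × (22420)² = 1.118 × 10⁻⁵ × 9.75 × 502,656,400 ≈ 54,792.1 × g
RCF₂ = 1.118 × 10⁻⁵ × 9.75 × (34206)² = 1.118 × 10⁻⁵ × 9.75 × 1,170,050,436 ≈ 127,541.3 × g
Increase = 127,541.3 − 54,792.1 = 72,749.2

72700 g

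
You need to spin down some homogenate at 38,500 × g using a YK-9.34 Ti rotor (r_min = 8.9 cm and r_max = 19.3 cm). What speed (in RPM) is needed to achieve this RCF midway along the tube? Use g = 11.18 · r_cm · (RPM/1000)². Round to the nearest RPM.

r_avg = (8.9 + 19.3) / 2 = 14.1 cm
38,500 = 11.18 × 14.1 × (N/1000)²
(N/1000)² = 38,500 / 157.638 = 244.2305
N = 1000 × √244.2305 ≈ 15,627.9

N ≈ 15628 RPM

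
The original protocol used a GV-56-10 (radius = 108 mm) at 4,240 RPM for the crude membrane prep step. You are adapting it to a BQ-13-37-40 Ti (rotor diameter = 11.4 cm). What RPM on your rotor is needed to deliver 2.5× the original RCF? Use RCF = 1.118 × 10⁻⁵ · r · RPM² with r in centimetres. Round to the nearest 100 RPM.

Original rotor: r = 108 mm = 10.8 cm
RCF = 1.118 × 10⁻⁵ × r × N²
RCF_original = 1.118 × 10⁻⁵ × 10.8 × (4240)² = 1.118 × 10⁻⁵ × 10.8 × 17,977,600 ≈ 2,170.7 × g
Target RCF = 2.5 × 2,170.7 ≈ 5,426.8 × g
Your rotor: r = 11.4 / 2 = 5.7 cm
5,426.8 = 1.118 × 10⁻⁵ × 5.7 × N²
N² = 5,426.8 / (6.3726 × 10⁻⁵) = 85,158,334
N ≈ √85,158,334 ≈ 9,228.1

9200 RPM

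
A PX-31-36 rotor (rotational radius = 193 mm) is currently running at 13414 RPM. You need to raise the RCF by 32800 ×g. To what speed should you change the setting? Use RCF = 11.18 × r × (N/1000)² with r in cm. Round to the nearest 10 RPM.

≈ 18220 RPM

r = 193 mm = 19.3 cm
Current RCF = 11.18 × 19.3 × (13.414)² = 11.18 × 19.3 × 179.935396 ≈ 38,825.4 × g
Target RCF = 38,825.4 + 32,800 = 71,625.4 × g
(N/1000)² = 71,625.4 / 215.774 = 331.9464
N = 1000 × √331.9464 ≈ 18,219.4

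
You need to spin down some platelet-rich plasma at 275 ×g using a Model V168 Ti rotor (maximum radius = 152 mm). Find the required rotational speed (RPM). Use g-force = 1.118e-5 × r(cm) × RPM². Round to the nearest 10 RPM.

≈ 1270 RPM

r = 152 mm = 15.2 cm
RCF = 1.118 × 10⁻⁵ × r × N²
275 = 1.118 × 10⁻⁵ × 15.2 × N²
N² = 275 / (16.9936 × 10⁻⁵) = 1,618,256
N ≈ √1,618,256 ≈ 1,272.1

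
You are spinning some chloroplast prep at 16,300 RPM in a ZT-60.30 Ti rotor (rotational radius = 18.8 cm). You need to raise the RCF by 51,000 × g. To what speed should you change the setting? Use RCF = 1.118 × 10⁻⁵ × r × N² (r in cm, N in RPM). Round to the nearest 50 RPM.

Current RCF = 1.118 × 10⁻⁵ × 18.8 × (16300)² = 1.118 × 10⁻⁵ × 18.8 × 265,690,000 ≈ 55,843.8 × g
Target RCF = 55,843.8 + 51,000 = 106,843.8 × g
N² = 106,843.8 / (21.0184 × 10⁻⁵) = 508,334,602
N ≈ √508,334,602 ≈ 22,546.3

N₂ ≈ 22550 RPM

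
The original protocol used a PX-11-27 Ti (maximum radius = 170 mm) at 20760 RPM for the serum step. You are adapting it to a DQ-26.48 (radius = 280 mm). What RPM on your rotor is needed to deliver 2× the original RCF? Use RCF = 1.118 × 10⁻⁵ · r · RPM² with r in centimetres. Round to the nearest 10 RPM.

Original rotor: r = 170 mm = 17.0 cm
RCF_original = 1.118 × 10⁻⁵ × 17 × (20760)² = 1.118 × 10⁻⁵ × 17 × 430,977,600 ≈ 81,911.6 × g
Target RCF = 2 × 81,911.6 ≈ 163,823.2 × g
Your rotor: r = 280 mm = 28.0 cm
163,823.2 = 1.118 × 10⁻⁵ × 28 × N²
N² = 163,823.2 / (31.304 × 10⁻⁵) = 523,329,926
N ≈ √523,329,926 ≈ 22,876.4

22880 RPM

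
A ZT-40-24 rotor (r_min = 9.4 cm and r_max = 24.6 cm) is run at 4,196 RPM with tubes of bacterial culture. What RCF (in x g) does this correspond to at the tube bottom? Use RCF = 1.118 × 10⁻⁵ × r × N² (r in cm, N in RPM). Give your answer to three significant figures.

≈ 4840 x g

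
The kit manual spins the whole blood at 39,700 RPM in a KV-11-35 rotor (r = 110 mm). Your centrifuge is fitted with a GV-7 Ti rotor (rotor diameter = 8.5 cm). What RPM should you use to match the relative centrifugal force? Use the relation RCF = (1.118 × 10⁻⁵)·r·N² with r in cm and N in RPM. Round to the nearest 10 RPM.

63870 RPM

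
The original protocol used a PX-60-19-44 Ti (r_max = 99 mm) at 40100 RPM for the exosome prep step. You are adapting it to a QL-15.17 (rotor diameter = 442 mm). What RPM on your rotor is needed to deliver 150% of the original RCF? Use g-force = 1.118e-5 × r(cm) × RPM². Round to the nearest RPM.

32871 RPM

Original rotor: r = 99 mm = 9.9 cm
RCF_original = 1.118 × 10⁻⁵ × 9.9 × (40100)² = 1.118 × 10⁻⁵ × 9.9 × 1,608,010,000 ≈ 177,977.8 × g
Target RCF = 1.5 × 177,977.8 ≈ 266,966.7 × g
Your rotor: r = 442 mm / 2 = 221 mm = 22.1 cm
266,966.7 = 1.118 × 10⁻⁵ × 22.1 × N²
N² = 266,966.7 / (24.7078 × 10⁻⁵) = 1,080,495,633
N ≈ √1,080,495,633 ≈ 32,870.9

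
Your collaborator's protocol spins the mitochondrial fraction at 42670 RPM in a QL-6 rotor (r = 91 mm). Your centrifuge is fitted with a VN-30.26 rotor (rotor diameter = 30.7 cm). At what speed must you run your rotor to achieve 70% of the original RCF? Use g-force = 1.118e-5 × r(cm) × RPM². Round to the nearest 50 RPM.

Original rotor: r = 91 mm = 9.1 cm
RCF_original = 1.118 × 10⁻⁵ × 9.1 × (42670)² = 1.118 × 10⁻⁵ × 9.1 × 1,820,728,900 ≈ 185,237.3 × g
Target RCF = 0.7 × 185,237.3 ≈ 129,666.1 × g
Your rotor: r = 30.7 / 2 = 15.35 cm
129,666.1 = 1.118 × 10⁻⁵ × 15.35 × N²
N² = 129,666.1 / (17.1613 × 10⁻⁵) = 755,572,713
N ≈ √755,572,713 ≈ 27,487.7

27500 RPM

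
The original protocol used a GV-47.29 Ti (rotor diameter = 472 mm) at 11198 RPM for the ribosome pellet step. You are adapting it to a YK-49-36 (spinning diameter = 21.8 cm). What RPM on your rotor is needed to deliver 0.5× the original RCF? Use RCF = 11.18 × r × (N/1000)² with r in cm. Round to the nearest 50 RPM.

11650 RPM

Original rotor: r = 472 mm / 2 = 236 mm = 23.6 cm
RCF = 11.18 × r × (N/1000)²
RCF_original = 11.18 × 23.6 × (11.198)² = 11.18 × 23.6 × 125.395204 ≈ 33,085.3 × g
Target RCF = 0.5 × 33,085.3 ≈ 16,542.7 × g
Your rotor: r = 21.8 / 2 = 10.9 cm
16,542.7 = 11.18 × 10.9 × (N/1000)²
(N/1000)² = 16,542.7 / 121.862 = 135.7495
N = 1000 × √135.7495 ≈ 11,651.2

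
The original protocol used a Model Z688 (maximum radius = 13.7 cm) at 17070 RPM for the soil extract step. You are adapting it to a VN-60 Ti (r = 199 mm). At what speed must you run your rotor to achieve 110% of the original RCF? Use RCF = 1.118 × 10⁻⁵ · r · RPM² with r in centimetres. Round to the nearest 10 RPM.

RCF_original = 1.118 × 10⁻⁵ × 13.7 × (17070)² = 1.118 × 10⁻⁵ × 13.7 × 291,384,900 ≈ 44,630.3 × g
Target RCF = 1.1 × 44,630.3 ≈ 49,093.3 × g
Your rotor: r = 199 mm = 19.9 cm
49,093.3 = 1.118 × 10⁻⁵ × 19.9 × N²
N² = 49,093.3 / (22.2482 × 10⁻⁵) = 220,661,896
N ≈ √220,661,896 ≈ 14,854.7

14850 RPM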